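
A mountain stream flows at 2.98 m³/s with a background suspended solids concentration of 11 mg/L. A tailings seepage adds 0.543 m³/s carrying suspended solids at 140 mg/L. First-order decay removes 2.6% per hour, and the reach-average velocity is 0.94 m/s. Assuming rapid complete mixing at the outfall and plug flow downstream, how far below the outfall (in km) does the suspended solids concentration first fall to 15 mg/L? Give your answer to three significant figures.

Mass balance: C = (2.980·11.00 + 0.5430·140.0) / 3.523 = 108.8/3.523 = 30.88 mg/L.
2.6%/h lost → k = −ln(1 − 0.026) = 0.02634 h⁻¹.
Set 30.88·exp(−k·t) = 15 → t = ln(30.88/15)/k = 98680 s = 27.41 h.
Distance = v·t = 0.94·98680 = 92760 m = 92.76 km.

92.8 km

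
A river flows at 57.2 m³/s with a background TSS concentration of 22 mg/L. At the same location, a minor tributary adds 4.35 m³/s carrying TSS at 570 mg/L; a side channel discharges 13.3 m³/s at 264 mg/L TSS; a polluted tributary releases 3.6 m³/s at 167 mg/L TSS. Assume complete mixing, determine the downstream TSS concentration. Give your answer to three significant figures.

Flow-weighted average: C = (57.20·22.00 + 4.350·570.0 + 13.30·264.0 + 3.600·167.0) / 78.45 = 7850/78.45 = 100.1 mg/L.

100 mg/L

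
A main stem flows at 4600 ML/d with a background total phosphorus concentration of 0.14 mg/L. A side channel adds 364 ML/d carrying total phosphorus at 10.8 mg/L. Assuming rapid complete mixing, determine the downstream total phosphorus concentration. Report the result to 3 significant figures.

0.922 mg/L

Mixed concentration C = ΣQC/ΣQ = (4600·0.1400 + 364.0·10.80) / 4964 = 4575/4964 = 0.9217 mg/L.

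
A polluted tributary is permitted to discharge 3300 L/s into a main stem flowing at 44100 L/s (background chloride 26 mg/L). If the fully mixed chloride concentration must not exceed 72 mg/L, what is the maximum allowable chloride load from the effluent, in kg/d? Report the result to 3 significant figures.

Mass balance at the limit: 44100·26.00 + 3300·Cₑ = 47400·72 → Cₑ = 686.7 mg/L.
3300 L/s = 3.300 m³/s. Load = 3.300 m³/s × 686.7 g/m³ × 86 400 s/d = 195800 kg/d.

196000 kg/d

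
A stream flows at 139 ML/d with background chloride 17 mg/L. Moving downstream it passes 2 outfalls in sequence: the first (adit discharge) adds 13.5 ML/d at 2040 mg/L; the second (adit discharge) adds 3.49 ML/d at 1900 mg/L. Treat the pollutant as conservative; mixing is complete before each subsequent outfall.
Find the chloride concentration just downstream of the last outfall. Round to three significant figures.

234 mg/L

Below outfall 1: Q → 152.5 ML/d, C = (139.0·17.00 + 13.50·2040)/152.5 = 196.1 mg/L.
Below outfall 2: Q → 156.0 ML/d, C = (152.5·196.1 + 3.490·1900)/156.0 = 234.2 mg/L.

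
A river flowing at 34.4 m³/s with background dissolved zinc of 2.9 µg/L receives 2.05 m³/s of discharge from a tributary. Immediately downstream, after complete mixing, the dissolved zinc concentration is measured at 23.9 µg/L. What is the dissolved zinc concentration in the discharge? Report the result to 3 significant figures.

Mass balance: 34.40·2.900 + 2.050·Cₑ = 36.45·23.90
→ Cₑ = (36.45·23.90 − 34.40·2.900) / 2.050 = 376.3 µg/L.

376 µg/L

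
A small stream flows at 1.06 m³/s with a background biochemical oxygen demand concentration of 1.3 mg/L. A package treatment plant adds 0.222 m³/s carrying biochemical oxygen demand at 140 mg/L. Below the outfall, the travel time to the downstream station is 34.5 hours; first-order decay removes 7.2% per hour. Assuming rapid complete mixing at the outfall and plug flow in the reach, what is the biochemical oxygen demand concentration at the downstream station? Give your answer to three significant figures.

1.92 mg/L

Conservation of mass: C = (1.060·1.300 + 0.2220·140.0) / 1.282 = 32.46/1.282 = 25.32 mg/L.
7.2%/h lost → k = −ln(1 − 0.072) = 0.07472 h⁻¹.
Decay over the reach: 25.32·exp(−kt) = 25.32·0.07593 = 1.922 mg/L.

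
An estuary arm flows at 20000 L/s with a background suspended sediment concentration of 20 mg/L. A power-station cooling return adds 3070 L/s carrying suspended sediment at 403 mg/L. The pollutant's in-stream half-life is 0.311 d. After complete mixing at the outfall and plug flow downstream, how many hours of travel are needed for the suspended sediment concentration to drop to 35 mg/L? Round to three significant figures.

After mixing, C = (20000·20.00 + 3070·403.0) / 23070 = 1637000/23070 = 70.97 mg/L.
Half-life 0.311 d → k = ln 2 / 0.311 = 2.229 d⁻¹.
70.97·exp(−k·t) = 35 → t = ln(70.97/35)/k = 27400 s = 7.612 h.

7.61 h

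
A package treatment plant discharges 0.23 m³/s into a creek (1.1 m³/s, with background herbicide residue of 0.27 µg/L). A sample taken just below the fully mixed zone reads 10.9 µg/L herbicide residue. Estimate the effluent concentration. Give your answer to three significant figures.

Mass balance: 1.100·0.2700 + 0.2300·Cₑ = 1.330·10.90
→ Cₑ = (1.330·10.90 − 1.100·0.2700) / 0.2300 = 61.74 µg/L.

61.7 µg/L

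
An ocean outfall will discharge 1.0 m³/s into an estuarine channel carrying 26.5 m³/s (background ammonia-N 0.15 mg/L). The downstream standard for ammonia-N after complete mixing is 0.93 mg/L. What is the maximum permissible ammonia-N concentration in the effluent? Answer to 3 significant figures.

At the limit, (Qr·Cr + Qe·Cₑ)/(Qr + Qe) = 0.93:
Cₑ = (27.50·0.93 − 26.50·0.1500) / 1.000 = 21.60 mg/L.

21.6 mg/L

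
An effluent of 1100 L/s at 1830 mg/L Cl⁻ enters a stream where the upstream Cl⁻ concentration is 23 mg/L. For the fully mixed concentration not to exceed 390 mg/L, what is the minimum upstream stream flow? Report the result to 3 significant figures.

Set C_mix = 390: (Q·23.00 + 1100·1830) / (Q + 1100) = 390
→ Q = 1100·(1830 − 390)/(390 − 23.00) = 4316 L/s.

4320 L/s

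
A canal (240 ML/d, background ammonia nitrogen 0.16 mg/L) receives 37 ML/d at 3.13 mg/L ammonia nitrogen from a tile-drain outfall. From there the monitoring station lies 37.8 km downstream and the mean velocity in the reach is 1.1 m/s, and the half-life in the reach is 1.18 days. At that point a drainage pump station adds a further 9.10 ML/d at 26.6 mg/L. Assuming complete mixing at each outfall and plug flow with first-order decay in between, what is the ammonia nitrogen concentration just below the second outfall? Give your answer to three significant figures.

1.27 mg/L

After mixing, C = (240.0·0.1600 + 37.00·3.130) / 277.0 = 154.2/277.0 = 0.5567 mg/L; combined flow 277.0 ML/d.
Travel time t = 37.8·1000 / 1.1 = 34360 s = 9.545 h.
Half-life 1.18 d → k = ln 2 / 1.18 = 0.5874 d⁻¹.
Decay over the reach: 0.5567·exp(−kt) = 0.5567·0.7917 = 0.4407 mg/L.
Second outfall: C = (277.0·0.4407 + 9.100·26.60)/286.1 = 1.273 mg/L.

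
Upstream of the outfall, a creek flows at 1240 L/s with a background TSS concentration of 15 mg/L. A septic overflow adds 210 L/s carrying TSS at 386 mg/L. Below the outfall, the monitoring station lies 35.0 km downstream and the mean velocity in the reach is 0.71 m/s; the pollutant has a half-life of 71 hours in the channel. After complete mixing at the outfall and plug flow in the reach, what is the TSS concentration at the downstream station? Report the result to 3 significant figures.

Conservation of mass: C = (1240·15.00 + 210.0·386.0) / 1450 = 99660/1450 = 68.73 mg/L.
Travel time t = 35.0·1000 / 0.71 = 49300 s = 13.69 h.
Half-life 71 h → k = ln 2 / 71 = 0.009763 h⁻¹ = 0.2343 d⁻¹.
First-order decay: C = 68.73·exp(−k·t) = 68.73·0.8749 = 60.13 mg/L.

60.1 mg/L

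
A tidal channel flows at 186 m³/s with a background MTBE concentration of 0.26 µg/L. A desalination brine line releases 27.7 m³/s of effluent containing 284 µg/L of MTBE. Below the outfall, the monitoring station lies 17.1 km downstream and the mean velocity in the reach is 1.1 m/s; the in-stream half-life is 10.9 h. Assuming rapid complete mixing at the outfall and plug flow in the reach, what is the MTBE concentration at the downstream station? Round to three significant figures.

Mixed concentration C = ΣQC/ΣQ = (186.0·0.2600 + 27.70·284.0) / 213.7 = 7915/213.7 = 37.04 µg/L.
Travel time t = 17.1·1000 / 1.1 = 15550 s = 4.318 h.
Half-life 10.9 h → k = ln 2 / 10.9 = 0.06359 h⁻¹ = 1.526 d⁻¹.
Applying C = C₀e^(−kt): 37.04 × 0.7599 = 28.14 µg/L.

28.1 µg/L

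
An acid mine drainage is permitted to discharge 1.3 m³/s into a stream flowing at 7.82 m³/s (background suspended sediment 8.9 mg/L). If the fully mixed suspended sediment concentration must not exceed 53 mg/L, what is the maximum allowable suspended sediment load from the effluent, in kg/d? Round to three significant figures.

35700 kg/d

Mass balance at the limit: 7.820·8.900 + 1.300·Cₑ = 9.120·53 → Cₑ = 318.3 mg/L.
Load = 1.300 m³/s × 318.3 g/m³ × 86 400 s/d = 35750 kg/d.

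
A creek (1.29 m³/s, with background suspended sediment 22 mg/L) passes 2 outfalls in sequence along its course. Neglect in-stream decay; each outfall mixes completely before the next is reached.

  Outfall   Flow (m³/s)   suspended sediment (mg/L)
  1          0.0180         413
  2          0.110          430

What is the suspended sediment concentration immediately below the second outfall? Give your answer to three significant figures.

58.6 mg/L

Outfall 1: combined Q = 1.308 m³/s; C = (1.290·22.00 + 0.01800·413.0)/1.308 = 27.38 mg/L.
Outfall 2: combined Q = 1.418 m³/s; C = (1.308·27.38 + 0.1100·430.0)/1.418 = 58.61 mg/L.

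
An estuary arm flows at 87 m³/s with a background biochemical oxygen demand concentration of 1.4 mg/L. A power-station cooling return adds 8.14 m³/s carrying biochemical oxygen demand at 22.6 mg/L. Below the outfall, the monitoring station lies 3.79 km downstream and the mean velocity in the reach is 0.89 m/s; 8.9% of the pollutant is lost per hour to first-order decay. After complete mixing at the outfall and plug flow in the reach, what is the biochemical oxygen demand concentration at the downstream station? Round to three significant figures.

2.88 mg/L

Mixed concentration C = ΣQC/ΣQ = (87.00·1.400 + 8.140·22.60) / 95.14 = 305.8/95.14 = 3.214 mg/L.
Travel time t = 3.79·1000 / 0.89 = 4258 s = 1.183 h.
8.9%/h lost → k = −ln(1 − 0.089) = 0.09321 h⁻¹.
First-order decay: C = 3.214·exp(−k·t) = 3.214·0.8956 = 2.878 mg/L.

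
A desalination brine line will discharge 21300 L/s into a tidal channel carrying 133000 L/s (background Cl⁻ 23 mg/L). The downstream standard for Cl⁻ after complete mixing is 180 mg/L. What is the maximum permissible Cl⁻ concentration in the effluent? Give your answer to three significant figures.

At the limit, (Qr·Cr + Qe·Cₑ)/(Qr + Qe) = 180:
Cₑ = (154300·180 − 133000·23.00) / 21300 = 1160 mg/L.

1160 mg/L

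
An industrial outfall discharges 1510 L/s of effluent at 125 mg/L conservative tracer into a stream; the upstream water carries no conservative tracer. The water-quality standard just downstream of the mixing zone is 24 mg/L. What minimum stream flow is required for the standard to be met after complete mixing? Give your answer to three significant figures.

6350 L/s

Set C_mix = 24: (Q·0 + 1510·125.0) / (Q + 1510) = 24
→ Q = 1510·(125.0 − 24)/(24 − 0) = 6355 L/s.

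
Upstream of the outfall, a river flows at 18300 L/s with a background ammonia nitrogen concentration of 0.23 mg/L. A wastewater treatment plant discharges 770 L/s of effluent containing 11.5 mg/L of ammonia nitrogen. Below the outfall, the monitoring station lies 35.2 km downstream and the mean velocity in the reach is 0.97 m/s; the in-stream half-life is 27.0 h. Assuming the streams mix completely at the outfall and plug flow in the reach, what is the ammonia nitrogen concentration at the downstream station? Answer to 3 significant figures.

Flow-weighted average: C = (18300·0.2300 + 770.0·11.50) / 19070 = 13060/19070 = 0.6851 mg/L.
Travel time t = 35.2·1000 / 0.97 = 36290 s = 10.08 h.
Half-life 27.0 h → k = ln 2 / 27.0 = 0.02567 h⁻¹ = 0.6161 d⁻¹.
First-order decay: C = 0.6851·exp(−k·t) = 0.6851·0.7720 = 0.5289 mg/L.

0.529 mg/L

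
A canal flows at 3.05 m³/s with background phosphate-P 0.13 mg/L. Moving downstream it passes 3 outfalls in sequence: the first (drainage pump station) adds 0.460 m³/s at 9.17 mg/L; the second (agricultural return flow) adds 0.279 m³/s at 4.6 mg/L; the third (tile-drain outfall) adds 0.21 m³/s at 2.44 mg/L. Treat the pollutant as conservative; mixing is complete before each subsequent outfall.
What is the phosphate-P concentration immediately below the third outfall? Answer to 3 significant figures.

After outfall 1: Q = 3.050 + 0.4600 = 3.510 m³/s; C = (3.050·0.1300 + 0.4600·9.170)/3.510 = 1.315 mg/L.
After outfall 2: Q = 3.510 + 0.2790 = 3.789 m³/s; C = (3.510·1.315 + 0.2790·4.600)/3.789 = 1.557 mg/L.
After outfall 3: Q = 3.789 + 0.2100 = 3.999 m³/s; C = (3.789·1.557 + 0.2100·2.440)/3.999 = 1.603 mg/L.

1.60 mg/L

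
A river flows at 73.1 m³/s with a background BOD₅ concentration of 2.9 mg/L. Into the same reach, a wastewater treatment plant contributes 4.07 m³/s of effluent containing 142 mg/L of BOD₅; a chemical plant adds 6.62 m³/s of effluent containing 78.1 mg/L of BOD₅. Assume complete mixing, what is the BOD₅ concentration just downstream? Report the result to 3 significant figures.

Conservation of mass: C = (73.10·2.900 + 4.070·142.0 + 6.620·78.10) / 83.79 = 1307/83.79 = 15.60 mg/L.

15.6 mg/L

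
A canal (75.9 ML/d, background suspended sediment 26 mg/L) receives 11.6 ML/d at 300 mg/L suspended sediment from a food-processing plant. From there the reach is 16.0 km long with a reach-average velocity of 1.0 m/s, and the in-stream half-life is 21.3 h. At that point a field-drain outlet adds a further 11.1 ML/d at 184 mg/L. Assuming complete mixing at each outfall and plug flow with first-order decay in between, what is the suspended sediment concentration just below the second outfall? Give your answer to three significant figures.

Mixed concentration C = ΣQC/ΣQ = (75.90·26.00 + 11.60·300.0) / 87.50 = 5453/87.50 = 62.32 mg/L; combined flow 87.50 ML/d.
Travel time t = 16.0·1000 / 1.0 = 16000 s = 4.444 h.
Half-life 21.3 h → k = ln 2 / 21.3 = 0.03254 h⁻¹ = 0.7810 d⁻¹.
After decay, C = 62.32 × e^(−kt) = 62.32 × 0.8653 = 53.93 mg/L.
At the second outfall, C = (87.50·53.93 + 11.10·184.0) / (87.50 + 11.10) = 68.57 mg/L.

68.6 mg/L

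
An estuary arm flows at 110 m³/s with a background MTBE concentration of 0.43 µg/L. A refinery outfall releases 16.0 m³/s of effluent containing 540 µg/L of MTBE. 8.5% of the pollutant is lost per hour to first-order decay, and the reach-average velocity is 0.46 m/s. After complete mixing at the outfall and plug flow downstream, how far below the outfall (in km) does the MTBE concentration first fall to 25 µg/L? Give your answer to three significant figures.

After mixing, C = (110.0·0.4300 + 16.00·540.0) / 126.0 = 8687/126.0 = 68.95 µg/L.
8.5%/h lost → k = −ln(1 − 0.085) = 0.08883 h⁻¹.
Set 68.95·exp(−k·t) = 25 → t = ln(68.95/25)/k = 41110 s = 11.42 h.
Distance = v·t = 0.46·41110 = 18910 m = 18.91 km.

18.9 km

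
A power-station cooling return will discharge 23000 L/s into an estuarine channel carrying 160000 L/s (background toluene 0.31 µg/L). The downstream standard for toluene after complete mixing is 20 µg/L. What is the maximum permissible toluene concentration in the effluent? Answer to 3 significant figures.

At the limit, (Qr·Cr + Qe·Cₑ)/(Qr + Qe) = 20:
Cₑ = (183000·20 − 160000·0.3100) / 23000 = 157.0 µg/L.

157 µg/L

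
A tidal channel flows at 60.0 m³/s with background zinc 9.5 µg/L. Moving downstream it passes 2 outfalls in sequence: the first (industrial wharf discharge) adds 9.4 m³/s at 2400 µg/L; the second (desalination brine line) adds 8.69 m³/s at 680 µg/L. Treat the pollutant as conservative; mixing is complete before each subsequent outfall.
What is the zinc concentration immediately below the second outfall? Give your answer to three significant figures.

372 µg/L

Below outfall 1: Q → 69.40 m³/s, C = (60.00·9.500 + 9.400·2400)/69.40 = 333.3 µg/L.
Below outfall 2: Q → 78.09 m³/s, C = (69.40·333.3 + 8.690·680.0)/78.09 = 371.9 µg/L.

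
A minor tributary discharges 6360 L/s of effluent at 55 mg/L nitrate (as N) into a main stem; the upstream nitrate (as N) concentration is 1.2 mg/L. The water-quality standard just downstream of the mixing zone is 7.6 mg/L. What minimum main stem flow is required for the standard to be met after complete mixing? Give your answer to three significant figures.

47100 L/s

Set C_mix = 7.6: (Q·1.200 + 6360·55.00) / (Q + 6360) = 7.6
→ Q = 6360·(55.00 − 7.6)/(7.6 − 1.200) = 47100 L/s.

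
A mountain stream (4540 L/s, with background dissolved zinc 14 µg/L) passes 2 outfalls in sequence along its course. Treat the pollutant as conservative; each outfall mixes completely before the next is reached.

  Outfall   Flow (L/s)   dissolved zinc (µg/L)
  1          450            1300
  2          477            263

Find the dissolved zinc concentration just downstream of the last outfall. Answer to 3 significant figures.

Below outfall 1: Q → 4990 L/s, C = (4540·14.00 + 450.0·1300)/4990 = 130.0 µg/L.
Below outfall 2: Q → 5467 L/s, C = (4990·130.0 + 477.0·263.0)/5467 = 141.6 µg/L.

142 µg/L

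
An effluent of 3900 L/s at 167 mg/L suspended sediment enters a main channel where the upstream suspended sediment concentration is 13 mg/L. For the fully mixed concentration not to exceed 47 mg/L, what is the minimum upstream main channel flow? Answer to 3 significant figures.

13800 L/s

Set C_mix = 47: (Q·13.00 + 3900·167.0) / (Q + 3900) = 47
→ Q = 3900·(167.0 − 47)/(47 − 13.00) = 13760 L/s.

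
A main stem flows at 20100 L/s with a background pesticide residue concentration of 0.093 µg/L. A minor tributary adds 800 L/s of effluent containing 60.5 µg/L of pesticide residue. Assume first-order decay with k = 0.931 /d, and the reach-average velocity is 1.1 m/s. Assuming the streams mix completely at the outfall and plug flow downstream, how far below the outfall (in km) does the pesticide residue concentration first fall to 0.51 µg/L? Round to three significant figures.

Mixed concentration C = ΣQC/ΣQ = (20100·0.09300 + 800.0·60.50) / 20900 = 50270/20900 = 2.405 µg/L.
Set 2.405·exp(−k·t) = 0.51 → t = ln(2.405/0.51)/k = 143900 s = 39.98 h.
Distance = v·t = 1.1·143900 = 158300 m = 158.3 km.

158 km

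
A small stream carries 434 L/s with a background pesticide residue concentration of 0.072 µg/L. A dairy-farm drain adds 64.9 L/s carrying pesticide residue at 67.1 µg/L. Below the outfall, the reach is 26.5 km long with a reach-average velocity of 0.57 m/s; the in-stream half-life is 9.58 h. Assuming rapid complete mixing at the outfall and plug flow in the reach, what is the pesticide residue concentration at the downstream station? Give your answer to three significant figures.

Mixed concentration C = ΣQC/ΣQ = (434.0·0.07200 + 64.90·67.10) / 498.9 = 4386/498.9 = 8.791 µg/L.
Travel time t = 26.5·1000 / 0.57 = 46490 s = 12.91 h.
Half-life 9.58 h → k = ln 2 / 9.58 = 0.07235 h⁻¹ = 1.736 d⁻¹.
After decay, C = 8.791 × e^(−kt) = 8.791 × 0.3928 = 3.453 µg/L.

3.45 µg/L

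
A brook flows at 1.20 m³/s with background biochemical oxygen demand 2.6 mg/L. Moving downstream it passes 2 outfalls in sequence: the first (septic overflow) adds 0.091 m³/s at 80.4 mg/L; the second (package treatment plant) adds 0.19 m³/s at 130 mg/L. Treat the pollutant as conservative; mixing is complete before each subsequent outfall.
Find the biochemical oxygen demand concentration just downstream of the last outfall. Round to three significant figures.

23.7 mg/L

Outfall 1: combined Q = 1.291 m³/s; C = (1.200·2.600 + 0.09100·80.40)/1.291 = 8.084 mg/L.
Outfall 2: combined Q = 1.481 m³/s; C = (1.291·8.084 + 0.1900·130.0)/1.481 = 23.72 mg/L.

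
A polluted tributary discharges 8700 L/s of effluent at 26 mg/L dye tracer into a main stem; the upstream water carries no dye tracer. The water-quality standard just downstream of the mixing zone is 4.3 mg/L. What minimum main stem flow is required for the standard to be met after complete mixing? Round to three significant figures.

43900 L/s

Set C_mix = 4.3: (Q·0 + 8700·26.00) / (Q + 8700) = 4.3
→ Q = 8700·(26.00 − 4.3)/(4.3 − 0) = 43900 L/s.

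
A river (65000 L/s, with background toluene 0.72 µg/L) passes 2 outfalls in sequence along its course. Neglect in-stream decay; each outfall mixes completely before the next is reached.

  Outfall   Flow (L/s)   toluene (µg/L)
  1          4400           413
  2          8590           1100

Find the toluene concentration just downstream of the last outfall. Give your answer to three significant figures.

145 µg/L

Below outfall 1: Q → 69400 L/s, C = (65000·0.7200 + 4400·413.0)/69400 = 26.86 µg/L.
Below outfall 2: Q → 77990 L/s, C = (69400·26.86 + 8590·1100)/77990 = 145.1 µg/L.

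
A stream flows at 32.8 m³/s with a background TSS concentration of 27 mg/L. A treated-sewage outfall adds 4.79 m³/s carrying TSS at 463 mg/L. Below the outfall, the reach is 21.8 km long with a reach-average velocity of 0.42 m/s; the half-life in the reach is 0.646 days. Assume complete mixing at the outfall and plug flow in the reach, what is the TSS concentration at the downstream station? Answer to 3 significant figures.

Mass balance: C = (32.80·27.00 + 4.790·463.0) / 37.59 = 3103/37.59 = 82.56 mg/L.
Travel time t = 21.8·1000 / 0.42 = 51900 s = 14.42 h.
Half-life 0.646 d → k = ln 2 / 0.646 = 1.073 d⁻¹.
First-order decay: C = 82.56·exp(−k·t) = 82.56·0.5249 = 43.33 mg/L.

43.3 mg/L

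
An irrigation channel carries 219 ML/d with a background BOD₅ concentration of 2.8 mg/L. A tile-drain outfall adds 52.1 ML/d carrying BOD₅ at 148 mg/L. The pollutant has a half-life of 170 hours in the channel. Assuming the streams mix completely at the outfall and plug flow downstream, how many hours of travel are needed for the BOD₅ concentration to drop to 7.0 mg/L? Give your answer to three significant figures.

Mixed concentration C = ΣQC/ΣQ = (219.0·2.800 + 52.10·148.0) / 271.1 = 8324/271.1 = 30.70 mg/L.
Half-life 170 h → k = ln 2 / 170 = 0.004077 h⁻¹ = 0.09786 d⁻¹.
30.70·exp(−k·t) = 7.0 → t = ln(30.70/7.0)/k = 1305000 s = 362.6 h.

363 h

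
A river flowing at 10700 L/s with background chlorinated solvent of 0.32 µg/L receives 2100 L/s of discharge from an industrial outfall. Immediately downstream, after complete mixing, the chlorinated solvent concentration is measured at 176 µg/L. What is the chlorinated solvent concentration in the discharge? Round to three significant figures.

Mass balance: 10700·0.3200 + 2100·Cₑ = 12800·176.0
→ Cₑ = (12800·176.0 − 10700·0.3200) / 2100 = 1071 µg/L.

1070 µg/L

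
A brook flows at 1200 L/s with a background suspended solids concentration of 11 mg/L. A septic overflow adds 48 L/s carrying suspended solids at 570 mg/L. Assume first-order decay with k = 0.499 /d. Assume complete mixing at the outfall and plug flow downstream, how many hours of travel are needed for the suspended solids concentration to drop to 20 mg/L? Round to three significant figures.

23.4 h

Mixed concentration C = ΣQC/ΣQ = (1200·11.00 + 48.00·570.0) / 1248 = 40560/1248 = 32.50 mg/L.
32.50·exp(−k·t) = 20 → t = ln(32.50/20)/k = 84060 s = 23.35 h.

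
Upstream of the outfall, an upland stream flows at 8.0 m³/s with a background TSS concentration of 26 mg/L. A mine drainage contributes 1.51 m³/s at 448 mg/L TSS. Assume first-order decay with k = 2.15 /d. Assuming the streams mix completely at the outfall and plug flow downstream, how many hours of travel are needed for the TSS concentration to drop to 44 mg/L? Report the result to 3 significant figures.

8.35 h

Flow-weighted average: C = (8.000·26.00 + 1.510·448.0) / 9.510 = 884.5/9.510 = 93.01 mg/L.
93.01·exp(−k·t) = 44 → t = ln(93.01/44)/k = 30080 s = 8.355 h.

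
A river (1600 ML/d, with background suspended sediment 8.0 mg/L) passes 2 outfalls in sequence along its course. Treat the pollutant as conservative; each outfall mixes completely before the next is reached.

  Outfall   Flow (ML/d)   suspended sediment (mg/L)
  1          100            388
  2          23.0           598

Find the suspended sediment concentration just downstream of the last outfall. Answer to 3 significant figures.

After outfall 1: Q = 1600 + 100.0 = 1700 ML/d; C = (1600·8.000 + 100.0·388.0)/1700 = 30.35 mg/L.
After outfall 2: Q = 1700 + 23.00 = 1723 ML/d; C = (1700·30.35 + 23.00·598.0)/1723 = 37.93 mg/L.

37.9 mg/L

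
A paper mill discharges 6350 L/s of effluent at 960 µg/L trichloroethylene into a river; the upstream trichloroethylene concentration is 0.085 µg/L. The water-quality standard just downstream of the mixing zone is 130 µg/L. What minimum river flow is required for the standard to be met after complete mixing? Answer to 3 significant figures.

Set C_mix = 130: (Q·0.08500 + 6350·960.0) / (Q + 6350) = 130
→ Q = 6350·(960.0 − 130)/(130 − 0.08500) = 40570 L/s.

40600 L/s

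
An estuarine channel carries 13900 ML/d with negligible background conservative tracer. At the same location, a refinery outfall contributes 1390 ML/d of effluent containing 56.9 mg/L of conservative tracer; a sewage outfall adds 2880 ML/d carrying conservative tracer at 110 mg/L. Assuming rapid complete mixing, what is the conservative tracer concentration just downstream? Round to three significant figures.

After mixing, C = (13900·0 + 1390·56.90 + 2880·110.0) / 18170 = 395900/18170 = 21.79 mg/L.

21.8 mg/L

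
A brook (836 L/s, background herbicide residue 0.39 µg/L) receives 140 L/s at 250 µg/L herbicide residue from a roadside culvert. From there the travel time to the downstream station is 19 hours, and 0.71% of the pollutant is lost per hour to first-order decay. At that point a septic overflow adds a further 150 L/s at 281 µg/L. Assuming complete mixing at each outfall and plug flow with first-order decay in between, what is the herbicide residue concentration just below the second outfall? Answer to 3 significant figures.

64.8 µg/L

Conservation of mass: C = (836.0·0.3900 + 140.0·250.0) / 976.0 = 35330/976.0 = 36.19 µg/L; combined flow 976.0 L/s.
0.71%/h lost → k = −ln(1 − 0.0071) = 0.007125 h⁻¹.
After decay, C = 36.19 × e^(−kt) = 36.19 × 0.8734 = 31.61 µg/L.
At the second outfall, C = (976.0·31.61 + 150.0·281.0) / (976.0 + 150.0) = 64.83 µg/L.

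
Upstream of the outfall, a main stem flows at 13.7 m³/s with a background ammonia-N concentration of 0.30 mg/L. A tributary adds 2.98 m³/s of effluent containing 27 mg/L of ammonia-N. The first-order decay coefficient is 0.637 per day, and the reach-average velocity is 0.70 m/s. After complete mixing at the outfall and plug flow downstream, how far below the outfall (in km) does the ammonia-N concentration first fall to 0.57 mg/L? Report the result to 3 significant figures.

After mixing, C = (13.70·0.3000 + 2.980·27.00) / 16.68 = 84.57/16.68 = 5.070 mg/L.
Set 5.070·exp(−k·t) = 0.57 → t = ln(5.070/0.57)/k = 296400 s = 82.34 h.
Distance = v·t = 0.70·296400 = 207500 m = 207.5 km.

208 km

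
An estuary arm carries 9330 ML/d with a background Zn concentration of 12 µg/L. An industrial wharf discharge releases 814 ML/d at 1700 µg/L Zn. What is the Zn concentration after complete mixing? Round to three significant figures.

147 µg/L

Flow-weighted average: C = (9330·12.00 + 814.0·1700) / 10140 = 1496000/10140 = 147.5 µg/L.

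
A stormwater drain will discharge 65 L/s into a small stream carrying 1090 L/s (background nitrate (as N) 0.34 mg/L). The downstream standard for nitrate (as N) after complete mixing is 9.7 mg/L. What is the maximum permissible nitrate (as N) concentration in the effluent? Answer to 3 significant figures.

At the limit, (Qr·Cr + Qe·Cₑ)/(Qr + Qe) = 9.7:
Cₑ = (1155·9.7 − 1090·0.3400) / 65.00 = 166.7 mg/L.

167 mg/L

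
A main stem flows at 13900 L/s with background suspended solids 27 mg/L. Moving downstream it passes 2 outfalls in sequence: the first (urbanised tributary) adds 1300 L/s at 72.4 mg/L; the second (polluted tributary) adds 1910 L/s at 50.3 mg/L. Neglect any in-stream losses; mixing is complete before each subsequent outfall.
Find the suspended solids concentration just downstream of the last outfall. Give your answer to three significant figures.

Outfall 1: combined Q = 15200 L/s; C = (13900·27.00 + 1300·72.40)/15200 = 30.88 mg/L.
Outfall 2: combined Q = 17110 L/s; C = (15200·30.88 + 1910·50.30)/17110 = 33.05 mg/L.

33.1 mg/L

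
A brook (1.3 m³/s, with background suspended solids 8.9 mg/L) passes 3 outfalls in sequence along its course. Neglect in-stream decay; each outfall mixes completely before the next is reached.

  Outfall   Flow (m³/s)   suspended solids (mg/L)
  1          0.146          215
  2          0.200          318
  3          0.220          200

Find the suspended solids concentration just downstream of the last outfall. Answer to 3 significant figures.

Below outfall 1: Q → 1.446 m³/s, C = (1.300·8.900 + 0.1460·215.0)/1.446 = 29.71 mg/L.
Below outfall 2: Q → 1.646 m³/s, C = (1.446·29.71 + 0.2000·318.0)/1.646 = 64.74 mg/L.
Below outfall 3: Q → 1.866 m³/s, C = (1.646·64.74 + 0.2200·200.0)/1.866 = 80.69 mg/L.

80.7 mg/L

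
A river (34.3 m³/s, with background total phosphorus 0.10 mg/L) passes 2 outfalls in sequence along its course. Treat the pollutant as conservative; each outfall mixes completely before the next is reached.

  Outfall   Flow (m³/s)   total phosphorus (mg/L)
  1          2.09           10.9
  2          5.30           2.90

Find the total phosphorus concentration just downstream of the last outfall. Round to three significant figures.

Below outfall 1: Q → 36.39 m³/s, C = (34.30·0.1000 + 2.090·10.90)/36.39 = 0.7203 mg/L.
Below outfall 2: Q → 41.69 m³/s, C = (36.39·0.7203 + 5.300·2.900)/41.69 = 0.9974 mg/L.

0.997 mg/L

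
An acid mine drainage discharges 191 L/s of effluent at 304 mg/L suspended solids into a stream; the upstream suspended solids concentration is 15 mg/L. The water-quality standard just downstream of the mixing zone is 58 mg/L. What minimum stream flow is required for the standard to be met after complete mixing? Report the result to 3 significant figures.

Set C_mix = 58: (Q·15.00 + 191.0·304.0) / (Q + 191.0) = 58
→ Q = 191.0·(304.0 − 58)/(58 − 15.00) = 1093 L/s.

1090 L/s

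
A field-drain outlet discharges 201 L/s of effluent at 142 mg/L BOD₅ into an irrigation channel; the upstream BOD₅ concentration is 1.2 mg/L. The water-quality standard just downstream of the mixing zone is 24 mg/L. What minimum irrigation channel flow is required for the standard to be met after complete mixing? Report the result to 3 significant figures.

Set C_mix = 24: (Q·1.200 + 201.0·142.0) / (Q + 201.0) = 24
→ Q = 201.0·(142.0 − 24)/(24 − 1.200) = 1040 L/s.

1040 L/s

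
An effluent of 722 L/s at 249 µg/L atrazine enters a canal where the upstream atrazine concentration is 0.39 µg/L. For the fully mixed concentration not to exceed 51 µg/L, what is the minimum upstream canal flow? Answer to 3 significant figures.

Set C_mix = 51: (Q·0.3900 + 722.0·249.0) / (Q + 722.0) = 51
→ Q = 722.0·(249.0 − 51)/(51 − 0.3900) = 2825 L/s.

2820 L/s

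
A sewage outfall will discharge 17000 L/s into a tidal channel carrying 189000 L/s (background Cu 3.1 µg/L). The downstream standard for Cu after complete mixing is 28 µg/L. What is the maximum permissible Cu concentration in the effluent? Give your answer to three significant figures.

305 µg/L

At the limit, (Qr·Cr + Qe·Cₑ)/(Qr + Qe) = 28:
Cₑ = (206000·28 − 189000·3.100) / 17000 = 304.8 µg/L.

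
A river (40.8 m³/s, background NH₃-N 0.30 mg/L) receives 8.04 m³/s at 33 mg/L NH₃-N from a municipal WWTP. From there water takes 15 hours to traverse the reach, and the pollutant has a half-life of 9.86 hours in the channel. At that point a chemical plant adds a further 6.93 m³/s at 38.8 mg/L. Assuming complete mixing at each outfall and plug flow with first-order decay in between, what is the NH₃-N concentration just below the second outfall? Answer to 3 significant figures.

6.56 mg/L

Flow-weighted average: C = (40.80·0.3000 + 8.040·33.00) / 48.84 = 277.6/48.84 = 5.683 mg/L; combined flow 48.84 m³/s.
Half-life 9.86 h → k = ln 2 / 9.86 = 0.07030 h⁻¹ = 1.687 d⁻¹.
Decay over the reach: 5.683·exp(−kt) = 5.683·0.3484 = 1.980 mg/L.
Second outfall: C = (48.84·1.980 + 6.930·38.80)/55.77 = 6.555 mg/L.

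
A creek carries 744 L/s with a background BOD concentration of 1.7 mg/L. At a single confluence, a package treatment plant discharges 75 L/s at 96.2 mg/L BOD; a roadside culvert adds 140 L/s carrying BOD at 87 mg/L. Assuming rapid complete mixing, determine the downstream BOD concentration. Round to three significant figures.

21.5 mg/L

Mass balance: C = (744.0·1.700 + 75.00·96.20 + 140.0·87.00) / 959.0 = 20660/959.0 = 21.54 mg/L.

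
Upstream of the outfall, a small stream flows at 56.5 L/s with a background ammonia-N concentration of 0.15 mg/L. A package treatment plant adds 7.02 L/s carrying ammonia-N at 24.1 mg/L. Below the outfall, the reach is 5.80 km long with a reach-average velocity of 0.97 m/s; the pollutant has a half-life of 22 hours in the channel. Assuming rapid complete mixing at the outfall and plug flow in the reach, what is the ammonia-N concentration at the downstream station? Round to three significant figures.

After mixing, C = (56.50·0.1500 + 7.020·24.10) / 63.52 = 177.7/63.52 = 2.797 mg/L.
Travel time t = 5.80·1000 / 0.97 = 5979 s = 1.661 h.
Half-life 22 h → k = ln 2 / 22 = 0.03151 h⁻¹ = 0.7562 d⁻¹.
Decay over the reach: 2.797·exp(−kt) = 2.797·0.9490 = 2.654 mg/L.

2.65 mg/L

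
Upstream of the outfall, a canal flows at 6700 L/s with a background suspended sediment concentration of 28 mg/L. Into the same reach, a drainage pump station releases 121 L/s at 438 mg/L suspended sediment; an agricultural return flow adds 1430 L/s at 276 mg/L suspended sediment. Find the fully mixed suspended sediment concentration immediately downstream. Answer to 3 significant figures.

After mixing, C = (6700·28.00 + 121.0·438.0 + 1430·276.0) / 8251 = 635300/8251 = 76.99 mg/L.

77.0 mg/L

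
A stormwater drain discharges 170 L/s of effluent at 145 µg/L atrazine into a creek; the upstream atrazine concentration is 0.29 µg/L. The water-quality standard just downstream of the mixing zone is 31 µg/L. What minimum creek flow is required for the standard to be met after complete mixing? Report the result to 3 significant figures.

631 L/s

Set C_mix = 31: (Q·0.2900 + 170.0·145.0) / (Q + 170.0) = 31
→ Q = 170.0·(145.0 − 31)/(31 − 0.2900) = 631.1 L/s.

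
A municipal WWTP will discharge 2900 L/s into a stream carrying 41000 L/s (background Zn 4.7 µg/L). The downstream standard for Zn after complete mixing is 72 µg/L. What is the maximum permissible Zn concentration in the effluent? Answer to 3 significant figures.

1020 µg/L

At the limit, (Qr·Cr + Qe·Cₑ)/(Qr + Qe) = 72:
Cₑ = (43900·72 − 41000·4.700) / 2900 = 1023 µg/L.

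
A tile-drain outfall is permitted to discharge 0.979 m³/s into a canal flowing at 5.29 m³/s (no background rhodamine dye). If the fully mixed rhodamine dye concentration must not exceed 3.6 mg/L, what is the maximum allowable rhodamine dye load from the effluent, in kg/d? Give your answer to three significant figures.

1950 kg/d

Mass balance at the limit: 5.290·0 + 0.9790·Cₑ = 6.269·3.6 → Cₑ = 23.05 mg/L.
Load = 0.9790 m³/s × 23.05 g/m³ × 86 400 s/d = 1950 kg/d.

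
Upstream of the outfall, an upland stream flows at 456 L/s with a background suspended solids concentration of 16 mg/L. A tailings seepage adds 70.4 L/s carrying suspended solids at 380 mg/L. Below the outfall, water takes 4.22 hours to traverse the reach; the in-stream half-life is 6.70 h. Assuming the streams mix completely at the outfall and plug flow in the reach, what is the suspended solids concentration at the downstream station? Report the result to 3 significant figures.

41.8 mg/L

Mixed concentration C = ΣQC/ΣQ = (456.0·16.00 + 70.40·380.0) / 526.4 = 34050/526.4 = 64.68 mg/L.
Half-life 6.70 h → k = ln 2 / 6.70 = 0.1035 h⁻¹ = 2.483 d⁻¹.
Decay over the reach: 64.68·exp(−kt) = 64.68·0.6462 = 41.80 mg/L.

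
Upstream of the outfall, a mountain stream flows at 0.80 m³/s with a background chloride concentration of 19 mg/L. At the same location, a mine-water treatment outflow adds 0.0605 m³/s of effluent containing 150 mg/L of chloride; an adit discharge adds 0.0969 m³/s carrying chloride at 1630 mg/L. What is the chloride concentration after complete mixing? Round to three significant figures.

Flow-weighted average: C = (0.8000·19.00 + 0.06050·150.0 + 0.09690·1630) / 0.9574 = 182.2/0.9574 = 190.3 mg/L.

190 mg/L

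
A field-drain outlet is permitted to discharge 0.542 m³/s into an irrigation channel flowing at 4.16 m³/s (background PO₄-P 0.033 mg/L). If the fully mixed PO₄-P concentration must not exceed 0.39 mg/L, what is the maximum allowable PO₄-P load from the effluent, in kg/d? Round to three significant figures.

147 kg/d

Mass balance at the limit: 4.160·0.03300 + 0.5420·Cₑ = 4.702·0.39 → Cₑ = 3.130 mg/L.
Load = 0.5420 m³/s × 3.130 g/m³ × 86 400 s/d = 146.6 kg/d.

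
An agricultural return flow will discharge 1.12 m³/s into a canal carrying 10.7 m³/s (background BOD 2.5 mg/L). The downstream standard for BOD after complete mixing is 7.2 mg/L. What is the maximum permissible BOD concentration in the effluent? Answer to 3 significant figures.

52.1 mg/L

At the limit, (Qr·Cr + Qe·Cₑ)/(Qr + Qe) = 7.2:
Cₑ = (11.82·7.2 − 10.70·2.500) / 1.120 = 52.10 mg/L.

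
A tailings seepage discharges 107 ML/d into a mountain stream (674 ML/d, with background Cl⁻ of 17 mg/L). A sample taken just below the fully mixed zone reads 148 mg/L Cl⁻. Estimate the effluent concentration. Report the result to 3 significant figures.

973 mg/L

Mass balance: 674.0·17.00 + 107.0·Cₑ = 781.0·148.0
→ Cₑ = (781.0·148.0 − 674.0·17.00) / 107.0 = 973.2 mg/L.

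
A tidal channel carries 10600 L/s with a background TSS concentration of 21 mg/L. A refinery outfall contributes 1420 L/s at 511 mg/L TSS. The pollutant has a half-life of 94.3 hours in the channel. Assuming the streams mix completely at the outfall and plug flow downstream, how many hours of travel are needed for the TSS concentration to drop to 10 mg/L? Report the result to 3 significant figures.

After mixing, C = (10600·21.00 + 1420·511.0) / 12020 = 948200/12020 = 78.89 mg/L.
Half-life 94.3 h → k = ln 2 / 94.3 = 0.007350 h⁻¹ = 0.1764 d⁻¹.
78.89·exp(−k·t) = 10 → t = ln(78.89/10)/k = 1012000 s = 281.0 h.

281 h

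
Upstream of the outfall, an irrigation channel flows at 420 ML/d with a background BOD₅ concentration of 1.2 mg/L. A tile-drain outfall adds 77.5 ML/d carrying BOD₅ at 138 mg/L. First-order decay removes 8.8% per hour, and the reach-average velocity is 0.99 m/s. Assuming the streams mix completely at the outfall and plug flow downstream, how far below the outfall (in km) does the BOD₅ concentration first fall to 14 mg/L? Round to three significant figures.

18.4 km

Conservation of mass: C = (420.0·1.200 + 77.50·138.0) / 497.5 = 11200/497.5 = 22.51 mg/L.
8.8%/h lost → k = −ln(1 − 0.088) = 0.09212 h⁻¹.
Set 22.51·exp(−k·t) = 14 → t = ln(22.51/14)/k = 18560 s = 5.156 h.
Distance = v·t = 0.99·18560 = 18380 m = 18.38 km.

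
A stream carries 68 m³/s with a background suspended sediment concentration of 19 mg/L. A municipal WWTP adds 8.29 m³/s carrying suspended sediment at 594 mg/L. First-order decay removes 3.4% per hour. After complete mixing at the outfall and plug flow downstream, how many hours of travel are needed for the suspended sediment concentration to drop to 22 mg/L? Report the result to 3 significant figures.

Mixed concentration C = ΣQC/ΣQ = (68.00·19.00 + 8.290·594.0) / 76.29 = 6216/76.29 = 81.48 mg/L.
3.4%/h lost → k = −ln(1 − 0.034) = 0.03459 h⁻¹.
81.48·exp(−k·t) = 22 → t = ln(81.48/22)/k = 136300 s = 37.85 h.

37.9 h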